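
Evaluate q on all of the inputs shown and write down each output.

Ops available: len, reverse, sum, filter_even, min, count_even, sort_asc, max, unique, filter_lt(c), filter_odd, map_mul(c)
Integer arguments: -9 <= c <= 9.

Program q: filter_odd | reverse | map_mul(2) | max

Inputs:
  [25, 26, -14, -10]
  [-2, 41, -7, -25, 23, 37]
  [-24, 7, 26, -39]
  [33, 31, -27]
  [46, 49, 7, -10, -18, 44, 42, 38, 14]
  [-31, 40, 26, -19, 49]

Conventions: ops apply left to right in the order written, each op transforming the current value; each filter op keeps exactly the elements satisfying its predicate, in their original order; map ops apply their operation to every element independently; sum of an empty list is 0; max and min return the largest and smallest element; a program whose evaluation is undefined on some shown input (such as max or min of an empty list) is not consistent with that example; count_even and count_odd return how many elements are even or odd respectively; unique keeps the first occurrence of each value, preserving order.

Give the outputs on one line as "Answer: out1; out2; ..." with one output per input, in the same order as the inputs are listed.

50; 82; 14; 66; 98; 98

Execution, op by op:
  [25, 26, -14, -10] -> [25] -> [25] -> [50] -> 50
  [-2, 41, -7, -25, 23, 37] -> [41, -7, -25, 23, 37] -> [37, 23, -25, -7, 41] -> [74, 46, -50, -14, 82] -> 82
  [-24, 7, 26, -39] -> [7, -39] -> [-39, 7] -> [-78, 14] -> 14
  [33, 31, -27] -> [33, 31, -27] -> [-27, 31, 33] -> [-54, 62, 66] -> 66
  [46, 49, 7, -10, -18, 44, 42, 38, 14] -> [49, 7] -> [7, 49] -> [14, 98] -> 98
  [-31, 40, 26, -19, 49] -> [-31, -19, 49] -> [49, -19, -31] -> [98, -38, -62] -> 98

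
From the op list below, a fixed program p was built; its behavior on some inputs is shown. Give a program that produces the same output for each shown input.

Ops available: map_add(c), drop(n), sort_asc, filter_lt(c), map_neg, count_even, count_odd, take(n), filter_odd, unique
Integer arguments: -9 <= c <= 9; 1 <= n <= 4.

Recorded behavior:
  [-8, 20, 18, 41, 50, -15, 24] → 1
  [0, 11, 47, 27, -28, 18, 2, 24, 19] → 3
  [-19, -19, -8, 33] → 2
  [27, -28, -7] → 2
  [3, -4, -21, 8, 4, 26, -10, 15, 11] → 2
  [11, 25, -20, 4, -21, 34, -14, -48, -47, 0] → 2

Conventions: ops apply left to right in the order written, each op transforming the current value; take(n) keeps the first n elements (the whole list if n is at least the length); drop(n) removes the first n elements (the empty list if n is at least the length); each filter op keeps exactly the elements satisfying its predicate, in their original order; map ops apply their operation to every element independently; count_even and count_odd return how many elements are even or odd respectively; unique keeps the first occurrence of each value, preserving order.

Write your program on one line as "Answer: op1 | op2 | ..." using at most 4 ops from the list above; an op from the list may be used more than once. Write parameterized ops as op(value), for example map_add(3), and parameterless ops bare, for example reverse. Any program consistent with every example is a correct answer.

unique | take(4) | sort_asc | count_odd

Check, running the answer program on each example:
  [-8, 20, 18, 41, 50, -15, 24] -> [-8, 20, 18, 41, 50, -15, 24] -> [-8, 20, 18, 41] -> [-8, 18, 20, 41] -> 1
  [0, 11, 47, 27, -28, 18, 2, 24, 19] -> [0, 11, 47, 27, -28, 18, 2, 24, 19] -> [0, 11, 47, 27] -> [0, 11, 27, 47] -> 3
  [-19, -19, -8, 33] -> [-19, -8, 33] -> [-19, -8, 33] -> [-19, -8, 33] -> 2
  [27, -28, -7] -> [27, -28, -7] -> [27, -28, -7] -> [-28, -7, 27] -> 2
  [3, -4, -21, 8, 4, 26, -10, 15, 11] -> [3, -4, -21, 8, 4, 26, -10, 15, 11] -> [3, -4, -21, 8] -> [-21, -4, 3, 8] -> 2
  [11, 25, -20, 4, -21, 34, -14, -48, -47, 0] -> [11, 25, -20, 4, -21, 34, -14, -48, -47, 0] -> [11, 25, -20, 4] -> [-20, 4, 11, 25] -> 2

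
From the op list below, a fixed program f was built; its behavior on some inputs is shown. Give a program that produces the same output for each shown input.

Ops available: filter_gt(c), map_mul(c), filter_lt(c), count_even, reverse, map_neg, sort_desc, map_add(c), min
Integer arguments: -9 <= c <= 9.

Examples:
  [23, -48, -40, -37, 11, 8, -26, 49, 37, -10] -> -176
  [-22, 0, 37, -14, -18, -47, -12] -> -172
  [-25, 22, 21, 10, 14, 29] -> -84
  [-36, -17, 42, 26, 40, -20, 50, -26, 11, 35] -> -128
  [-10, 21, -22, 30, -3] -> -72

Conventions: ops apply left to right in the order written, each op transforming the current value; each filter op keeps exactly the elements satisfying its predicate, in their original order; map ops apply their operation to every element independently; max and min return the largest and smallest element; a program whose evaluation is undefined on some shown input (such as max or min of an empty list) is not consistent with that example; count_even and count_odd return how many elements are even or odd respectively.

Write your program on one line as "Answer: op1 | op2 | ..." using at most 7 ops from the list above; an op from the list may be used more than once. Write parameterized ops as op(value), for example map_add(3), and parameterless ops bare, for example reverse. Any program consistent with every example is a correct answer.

map_add(1) | map_add(7) | map_neg | map_add(4) | map_mul(-4) | min

Check, running the answer program on each example:
  [23, -48, -40, -37, 11, 8, -26, 49, 37, -10] -> [24, -47, -39, -36, 12, 9, -25, 50, 38, -9] -> [31, -40, -32, -29, 19, 16, -18, 57, 45, -2] -> [-31, 40, 32, 29, -19, -16, 18, -57, -45, 2] -> [-27, 44, 36, 33, -15, -12, 22, -53, -41, 6] -> [108, -176, -144, -132, 60, 48, -88, 212, 164, -24] -> -176
  [-22, 0, 37, -14, -18, -47, -12] -> [-21, 1, 38, -13, -17, -46, -11] -> [-14, 8, 45, -6, -10, -39, -4] -> [14, -8, -45, 6, 10, 39, 4] -> [18, -4, -41, 10, 14, 43, 8] -> [-72, 16, 164, -40, -56, -172, -32] -> -172
  [-25, 22, 21, 10, 14, 29] -> [-24, 23, 22, 11, 15, 30] -> [-17, 30, 29, 18, 22, 37] -> [17, -30, -29, -18, -22, -37] -> [21, -26, -25, -14, -18, -33] -> [-84, 104, 100, 56, 72, 132] -> -84
  [-36, -17, 42, 26, 40, -20, 50, -26, 11, 35] -> [-35, -16, 43, 27, 41, -19, 51, -25, 12, 36] -> [-28, -9, 50, 34, 48, -12, 58, -18, 19, 43] -> [28, 9, -50, -34, -48, 12, -58, 18, -19, -43] -> [32, 13, -46, -30, -44, 16, -54, 22, -15, -39] -> [-128, -52, 184, 120, 176, -64, 216, -88, 60, 156] -> -128
  [-10, 21, -22, 30, -3] -> [-9, 22, -21, 31, -2] -> [-2, 29, -14, 38, 5] -> [2, -29, 14, -38, -5] -> [6, -25, 18, -34, -1] -> [-24, 100, -72, 136, 4] -> -72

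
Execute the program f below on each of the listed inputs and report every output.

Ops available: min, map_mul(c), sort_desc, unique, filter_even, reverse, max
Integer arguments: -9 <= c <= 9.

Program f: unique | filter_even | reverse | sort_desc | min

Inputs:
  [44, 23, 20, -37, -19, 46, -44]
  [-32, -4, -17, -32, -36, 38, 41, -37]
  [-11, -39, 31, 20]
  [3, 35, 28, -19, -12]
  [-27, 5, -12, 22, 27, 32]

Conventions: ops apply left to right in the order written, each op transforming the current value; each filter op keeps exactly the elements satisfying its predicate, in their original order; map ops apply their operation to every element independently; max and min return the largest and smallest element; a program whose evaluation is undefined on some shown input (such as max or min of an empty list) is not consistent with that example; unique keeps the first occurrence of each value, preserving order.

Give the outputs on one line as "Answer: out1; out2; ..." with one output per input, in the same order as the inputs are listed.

-44; -36; 20; -12; -12

Execution, op by op:
  [44, 23, 20, -37, -19, 46, -44] -> [44, 23, 20, -37, -19, 46, -44] -> [44, 20, 46, -44] -> [-44, 46, 20, 44] -> [46, 44, 20, -44] -> -44
  [-32, -4, -17, -32, -36, 38, 41, -37] -> [-32, -4, -17, -36, 38, 41, -37] -> [-32, -4, -36, 38] -> [38, -36, -4, -32] -> [38, -4, -32, -36] -> -36
  [-11, -39, 31, 20] -> [-11, -39, 31, 20] -> [20] -> [20] -> [20] -> 20
  [3, 35, 28, -19, -12] -> [3, 35, 28, -19, -12] -> [28, -12] -> [-12, 28] -> [28, -12] -> -12
  [-27, 5, -12, 22, 27, 32] -> [-27, 5, -12, 22, 27, 32] -> [-12, 22, 32] -> [32, 22, -12] -> [32, 22, -12] -> -12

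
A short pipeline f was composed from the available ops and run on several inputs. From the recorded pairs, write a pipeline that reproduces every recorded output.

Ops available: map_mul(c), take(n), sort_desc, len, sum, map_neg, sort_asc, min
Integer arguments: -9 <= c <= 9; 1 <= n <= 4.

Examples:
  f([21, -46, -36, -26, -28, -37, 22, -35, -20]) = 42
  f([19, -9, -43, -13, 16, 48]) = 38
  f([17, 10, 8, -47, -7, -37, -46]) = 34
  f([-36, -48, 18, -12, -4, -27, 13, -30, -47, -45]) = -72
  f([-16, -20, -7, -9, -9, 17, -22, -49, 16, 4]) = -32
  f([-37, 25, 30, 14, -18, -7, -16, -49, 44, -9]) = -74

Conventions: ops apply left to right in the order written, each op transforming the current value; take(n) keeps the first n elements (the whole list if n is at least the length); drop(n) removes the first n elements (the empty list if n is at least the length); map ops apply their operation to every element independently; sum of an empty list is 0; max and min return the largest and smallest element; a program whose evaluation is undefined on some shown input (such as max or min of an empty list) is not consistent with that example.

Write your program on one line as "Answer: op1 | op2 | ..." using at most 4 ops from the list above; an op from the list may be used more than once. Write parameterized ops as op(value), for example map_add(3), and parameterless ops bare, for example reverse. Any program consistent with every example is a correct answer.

take(1) | map_mul(2) | sum

Check, running the answer program on each example:
  [21, -46, -36, -26, -28, -37, 22, -35, -20] -> [21] -> [42] -> 42
  [19, -9, -43, -13, 16, 48] -> [19] -> [38] -> 38
  [17, 10, 8, -47, -7, -37, -46] -> [17] -> [34] -> 34
  [-36, -48, 18, -12, -4, -27, 13, -30, -47, -45] -> [-36] -> [-72] -> -72
  [-16, -20, -7, -9, -9, 17, -22, -49, 16, 4] -> [-16] -> [-32] -> -32
  [-37, 25, 30, 14, -18, -7, -16, -49, 44, -9] -> [-37] -> [-74] -> -74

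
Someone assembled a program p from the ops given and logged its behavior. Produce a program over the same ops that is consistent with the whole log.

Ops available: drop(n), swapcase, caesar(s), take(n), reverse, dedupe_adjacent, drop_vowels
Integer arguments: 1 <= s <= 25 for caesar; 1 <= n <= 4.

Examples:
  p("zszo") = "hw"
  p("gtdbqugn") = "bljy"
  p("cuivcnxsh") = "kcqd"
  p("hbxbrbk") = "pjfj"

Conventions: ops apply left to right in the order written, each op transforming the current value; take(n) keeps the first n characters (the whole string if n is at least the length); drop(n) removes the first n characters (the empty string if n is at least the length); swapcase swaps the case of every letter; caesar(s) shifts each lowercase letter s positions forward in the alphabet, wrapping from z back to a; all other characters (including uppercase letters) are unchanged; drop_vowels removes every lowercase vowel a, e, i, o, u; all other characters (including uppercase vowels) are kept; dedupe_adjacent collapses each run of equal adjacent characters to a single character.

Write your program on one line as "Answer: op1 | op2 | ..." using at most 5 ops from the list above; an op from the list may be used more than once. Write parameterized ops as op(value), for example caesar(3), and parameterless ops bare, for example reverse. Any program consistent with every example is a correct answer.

caesar(8) | drop_vowels | take(4) | dedupe_adjacent

Check, running the answer program on each example:
  "zszo" -> "hahw" -> "hhw" -> "hhw" -> "hw"
  "gtdbqugn" -> "obljycov" -> "bljycv" -> "bljy" -> "bljy"
  "cuivcnxsh" -> "kcqdkvfap" -> "kcqdkvfp" -> "kcqd" -> "kcqd"
  "hbxbrbk" -> "pjfjzjs" -> "pjfjzjs" -> "pjfj" -> "pjfj"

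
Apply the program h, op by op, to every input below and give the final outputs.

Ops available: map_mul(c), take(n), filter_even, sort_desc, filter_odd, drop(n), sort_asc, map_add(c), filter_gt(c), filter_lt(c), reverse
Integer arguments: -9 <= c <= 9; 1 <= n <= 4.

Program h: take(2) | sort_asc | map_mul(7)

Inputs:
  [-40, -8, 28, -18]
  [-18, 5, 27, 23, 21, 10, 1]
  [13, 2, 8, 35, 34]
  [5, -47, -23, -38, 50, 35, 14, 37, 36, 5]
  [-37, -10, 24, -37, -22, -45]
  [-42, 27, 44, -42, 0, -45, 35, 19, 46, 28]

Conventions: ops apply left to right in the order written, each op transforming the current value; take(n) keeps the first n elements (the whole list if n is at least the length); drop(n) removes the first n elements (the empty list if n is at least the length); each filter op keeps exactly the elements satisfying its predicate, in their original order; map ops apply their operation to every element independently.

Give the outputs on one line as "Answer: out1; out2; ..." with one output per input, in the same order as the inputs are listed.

[-280, -56]; [-126, 35]; [14, 91]; [-329, 35]; [-259, -70]; [-294, 189]

Execution, op by op:
  [-40, -8, 28, -18] -> [-40, -8] -> [-40, -8] -> [-280, -56]
  [-18, 5, 27, 23, 21, 10, 1] -> [-18, 5] -> [-18, 5] -> [-126, 35]
  [13, 2, 8, 35, 34] -> [13, 2] -> [2, 13] -> [14, 91]
  [5, -47, -23, -38, 50, 35, 14, 37, 36, 5] -> [5, -47] -> [-47, 5] -> [-329, 35]
  [-37, -10, 24, -37, -22, -45] -> [-37, -10] -> [-37, -10] -> [-259, -70]
  [-42, 27, 44, -42, 0, -45, 35, 19, 46, 28] -> [-42, 27] -> [-42, 27] -> [-294, 189]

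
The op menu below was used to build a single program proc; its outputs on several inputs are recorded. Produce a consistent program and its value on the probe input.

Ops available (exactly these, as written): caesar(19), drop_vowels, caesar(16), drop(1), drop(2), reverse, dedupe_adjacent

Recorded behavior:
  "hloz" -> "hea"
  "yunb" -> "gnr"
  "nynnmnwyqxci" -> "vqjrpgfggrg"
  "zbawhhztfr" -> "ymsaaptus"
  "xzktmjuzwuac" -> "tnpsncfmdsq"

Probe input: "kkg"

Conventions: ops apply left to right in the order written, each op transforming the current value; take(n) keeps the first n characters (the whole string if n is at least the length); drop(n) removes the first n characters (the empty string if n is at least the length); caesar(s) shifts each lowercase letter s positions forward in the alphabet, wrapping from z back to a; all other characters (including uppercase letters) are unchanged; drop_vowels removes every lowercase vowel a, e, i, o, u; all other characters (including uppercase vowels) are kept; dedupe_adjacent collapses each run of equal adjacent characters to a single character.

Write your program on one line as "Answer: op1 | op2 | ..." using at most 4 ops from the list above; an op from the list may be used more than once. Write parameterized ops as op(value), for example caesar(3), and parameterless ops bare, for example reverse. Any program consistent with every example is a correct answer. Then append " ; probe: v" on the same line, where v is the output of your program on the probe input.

caesar(19) | reverse | drop(1) ; probe: "dd"

Check, running the answer program on each example:
  "hloz" -> "aehs" -> "shea" -> "hea"
  "yunb" -> "rngu" -> "ugnr" -> "gnr"
  "nynnmnwyqxci" -> "grggfgprjqvb" -> "bvqjrpgfggrg" -> "vqjrpgfggrg"
  "zbawhhztfr" -> "sutpaasmyk" -> "kymsaaptus" -> "ymsaaptus"
  "xzktmjuzwuac" -> "qsdmfcnspntv" -> "vtnpsncfmdsq" -> "tnpsncfmdsq"
  probe: "kkg" -> "ddz" -> "zdd" -> "dd"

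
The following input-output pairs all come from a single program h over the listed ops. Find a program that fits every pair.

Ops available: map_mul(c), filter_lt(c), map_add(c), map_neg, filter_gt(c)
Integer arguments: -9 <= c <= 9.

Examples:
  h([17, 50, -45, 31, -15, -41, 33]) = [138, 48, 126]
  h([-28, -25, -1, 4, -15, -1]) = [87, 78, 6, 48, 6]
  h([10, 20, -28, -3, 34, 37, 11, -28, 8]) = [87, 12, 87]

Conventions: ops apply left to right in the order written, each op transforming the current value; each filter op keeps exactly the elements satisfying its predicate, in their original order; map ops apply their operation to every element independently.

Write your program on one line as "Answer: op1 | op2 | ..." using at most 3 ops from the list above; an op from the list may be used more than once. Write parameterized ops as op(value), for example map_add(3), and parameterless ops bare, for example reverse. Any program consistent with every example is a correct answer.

map_add(-1) | filter_lt(0) | map_mul(-3)

Check, running the answer program on each example:
  [17, 50, -45, 31, -15, -41, 33] -> [16, 49, -46, 30, -16, -42, 32] -> [-46, -16, -42] -> [138, 48, 126]
  [-28, -25, -1, 4, -15, -1] -> [-29, -26, -2, 3, -16, -2] -> [-29, -26, -2, -16, -2] -> [87, 78, 6, 48, 6]
  [10, 20, -28, -3, 34, 37, 11, -28, 8] -> [9, 19, -29, -4, 33, 36, 10, -29, 7] -> [-29, -4, -29] -> [87, 12, 87]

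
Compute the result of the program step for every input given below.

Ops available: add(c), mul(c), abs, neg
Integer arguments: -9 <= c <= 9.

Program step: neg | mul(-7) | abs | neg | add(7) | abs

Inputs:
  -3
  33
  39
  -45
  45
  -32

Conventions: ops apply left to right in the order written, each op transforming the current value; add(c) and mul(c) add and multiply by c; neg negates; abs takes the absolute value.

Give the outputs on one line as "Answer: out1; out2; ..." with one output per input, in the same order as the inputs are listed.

Execution, op by op:
  -3 -> 3 -> -21 -> 21 -> -21 -> -14 -> 14
  33 -> -33 -> 231 -> 231 -> -231 -> -224 -> 224
  39 -> -39 -> 273 -> 273 -> -273 -> -266 -> 266
  -45 -> 45 -> -315 -> 315 -> -315 -> -308 -> 308
  45 -> -45 -> 315 -> 315 -> -315 -> -308 -> 308
  -32 -> 32 -> -224 -> 224 -> -224 -> -217 -> 217

14; 224; 266; 308; 308; 217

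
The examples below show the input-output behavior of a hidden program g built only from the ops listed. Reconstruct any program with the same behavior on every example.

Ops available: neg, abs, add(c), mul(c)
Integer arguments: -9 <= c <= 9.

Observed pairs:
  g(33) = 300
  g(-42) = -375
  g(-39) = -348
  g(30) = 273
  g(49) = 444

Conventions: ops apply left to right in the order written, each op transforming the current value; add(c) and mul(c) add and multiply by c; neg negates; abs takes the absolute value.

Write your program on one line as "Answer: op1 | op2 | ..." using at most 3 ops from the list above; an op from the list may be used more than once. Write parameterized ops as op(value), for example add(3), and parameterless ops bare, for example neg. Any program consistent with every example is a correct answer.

mul(9) | add(3)

Check, running the answer program on each example:
  33 -> 297 -> 300
  -42 -> -378 -> -375
  -39 -> -351 -> -348
  30 -> 270 -> 273
  49 -> 441 -> 444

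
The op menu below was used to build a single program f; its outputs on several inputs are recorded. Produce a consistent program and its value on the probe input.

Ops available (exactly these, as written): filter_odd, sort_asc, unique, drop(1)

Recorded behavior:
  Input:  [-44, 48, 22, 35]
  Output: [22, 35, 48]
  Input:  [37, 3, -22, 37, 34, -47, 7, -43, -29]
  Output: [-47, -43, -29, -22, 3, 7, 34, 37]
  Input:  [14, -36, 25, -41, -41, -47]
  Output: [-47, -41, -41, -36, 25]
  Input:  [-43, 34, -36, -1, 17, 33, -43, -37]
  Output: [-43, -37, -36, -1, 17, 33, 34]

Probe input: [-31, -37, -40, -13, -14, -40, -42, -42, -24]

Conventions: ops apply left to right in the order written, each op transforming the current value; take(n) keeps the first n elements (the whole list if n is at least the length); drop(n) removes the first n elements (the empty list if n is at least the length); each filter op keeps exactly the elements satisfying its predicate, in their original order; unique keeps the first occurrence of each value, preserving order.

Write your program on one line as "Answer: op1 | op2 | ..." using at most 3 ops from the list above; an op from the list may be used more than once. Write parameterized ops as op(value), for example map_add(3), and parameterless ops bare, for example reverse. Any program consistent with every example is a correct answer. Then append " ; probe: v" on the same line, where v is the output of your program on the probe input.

drop(1) | sort_asc ; probe: [-42, -42, -40, -40, -37, -24, -14, -13]

Check, running the answer program on each example:
  [-44, 48, 22, 35] -> [48, 22, 35] -> [22, 35, 48]
  [37, 3, -22, 37, 34, -47, 7, -43, -29] -> [3, -22, 37, 34, -47, 7, -43, -29] -> [-47, -43, -29, -22, 3, 7, 34, 37]
  [14, -36, 25, -41, -41, -47] -> [-36, 25, -41, -41, -47] -> [-47, -41, -41, -36, 25]
  [-43, 34, -36, -1, 17, 33, -43, -37] -> [34, -36, -1, 17, 33, -43, -37] -> [-43, -37, -36, -1, 17, 33, 34]
  probe: [-31, -37, -40, -13, -14, -40, -42, -42, -24] -> [-37, -40, -13, -14, -40, -42, -42, -24] -> [-42, -42, -40, -40, -37, -24, -14, -13]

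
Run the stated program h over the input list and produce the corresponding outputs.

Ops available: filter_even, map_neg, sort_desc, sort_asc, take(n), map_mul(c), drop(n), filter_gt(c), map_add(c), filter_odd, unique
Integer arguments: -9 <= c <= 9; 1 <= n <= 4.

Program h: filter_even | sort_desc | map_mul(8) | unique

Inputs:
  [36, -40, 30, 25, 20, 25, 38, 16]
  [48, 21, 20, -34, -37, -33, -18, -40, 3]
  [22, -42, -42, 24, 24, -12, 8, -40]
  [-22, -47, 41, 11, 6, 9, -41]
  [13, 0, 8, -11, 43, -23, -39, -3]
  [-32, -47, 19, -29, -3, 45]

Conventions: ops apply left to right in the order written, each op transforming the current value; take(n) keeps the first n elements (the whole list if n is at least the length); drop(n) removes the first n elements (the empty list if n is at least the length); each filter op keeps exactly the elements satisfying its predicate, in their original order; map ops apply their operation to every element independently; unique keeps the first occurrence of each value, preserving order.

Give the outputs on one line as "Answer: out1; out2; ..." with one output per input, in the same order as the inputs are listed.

Execution, op by op:
  [36, -40, 30, 25, 20, 25, 38, 16] -> [36, -40, 30, 20, 38, 16] -> [38, 36, 30, 20, 16, -40] -> [304, 288, 240, 160, 128, -320] -> [304, 288, 240, 160, 128, -320]
  [48, 21, 20, -34, -37, -33, -18, -40, 3] -> [48, 20, -34, -18, -40] -> [48, 20, -18, -34, -40] -> [384, 160, -144, -272, -320] -> [384, 160, -144, -272, -320]
  [22, -42, -42, 24, 24, -12, 8, -40] -> [22, -42, -42, 24, 24, -12, 8, -40] -> [24, 24, 22, 8, -12, -40, -42, -42] -> [192, 192, 176, 64, -96, -320, -336, -336] -> [192, 176, 64, -96, -320, -336]
  [-22, -47, 41, 11, 6, 9, -41] -> [-22, 6] -> [6, -22] -> [48, -176] -> [48, -176]
  [13, 0, 8, -11, 43, -23, -39, -3] -> [0, 8] -> [8, 0] -> [64, 0] -> [64, 0]
  [-32, -47, 19, -29, -3, 45] -> [-32] -> [-32] -> [-256] -> [-256]

[304, 288, 240, 160, 128, -320]; [384, 160, -144, -272, -320]; [192, 176, 64, -96, -320, -336]; [48, -176]; [64, 0]; [-256]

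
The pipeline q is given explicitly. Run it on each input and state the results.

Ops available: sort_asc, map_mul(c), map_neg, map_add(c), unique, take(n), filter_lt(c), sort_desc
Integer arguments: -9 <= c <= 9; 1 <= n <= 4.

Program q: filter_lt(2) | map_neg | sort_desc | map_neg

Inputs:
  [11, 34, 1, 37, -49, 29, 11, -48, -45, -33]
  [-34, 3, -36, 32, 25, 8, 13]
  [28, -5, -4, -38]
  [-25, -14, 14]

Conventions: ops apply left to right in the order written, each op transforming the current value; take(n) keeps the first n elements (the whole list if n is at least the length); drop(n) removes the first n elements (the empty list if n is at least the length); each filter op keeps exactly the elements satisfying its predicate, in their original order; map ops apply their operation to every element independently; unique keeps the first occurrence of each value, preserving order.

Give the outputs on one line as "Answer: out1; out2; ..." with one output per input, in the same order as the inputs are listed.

[-49, -48, -45, -33, 1]; [-36, -34]; [-38, -5, -4]; [-25, -14]

Execution, op by op:
  [11, 34, 1, 37, -49, 29, 11, -48, -45, -33] -> [1, -49, -48, -45, -33] -> [-1, 49, 48, 45, 33] -> [49, 48, 45, 33, -1] -> [-49, -48, -45, -33, 1]
  [-34, 3, -36, 32, 25, 8, 13] -> [-34, -36] -> [34, 36] -> [36, 34] -> [-36, -34]
  [28, -5, -4, -38] -> [-5, -4, -38] -> [5, 4, 38] -> [38, 5, 4] -> [-38, -5, -4]
  [-25, -14, 14] -> [-25, -14] -> [25, 14] -> [25, 14] -> [-25, -14]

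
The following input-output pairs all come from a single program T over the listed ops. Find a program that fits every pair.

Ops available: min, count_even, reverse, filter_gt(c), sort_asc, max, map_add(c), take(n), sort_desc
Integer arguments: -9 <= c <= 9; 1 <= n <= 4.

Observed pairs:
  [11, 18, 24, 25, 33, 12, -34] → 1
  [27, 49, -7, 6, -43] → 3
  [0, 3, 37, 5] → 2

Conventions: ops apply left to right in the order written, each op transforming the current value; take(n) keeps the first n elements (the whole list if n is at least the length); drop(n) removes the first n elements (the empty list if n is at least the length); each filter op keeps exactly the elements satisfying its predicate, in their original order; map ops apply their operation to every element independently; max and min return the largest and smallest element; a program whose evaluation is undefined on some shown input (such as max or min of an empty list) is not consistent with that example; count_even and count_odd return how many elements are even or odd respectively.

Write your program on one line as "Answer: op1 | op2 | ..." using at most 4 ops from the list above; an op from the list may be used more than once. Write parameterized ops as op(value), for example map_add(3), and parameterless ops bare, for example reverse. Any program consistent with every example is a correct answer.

map_add(4) | take(3) | map_add(-9) | count_even

Check, running the answer program on each example:
  [11, 18, 24, 25, 33, 12, -34] -> [15, 22, 28, 29, 37, 16, -30] -> [15, 22, 28] -> [6, 13, 19] -> 1
  [27, 49, -7, 6, -43] -> [31, 53, -3, 10, -39] -> [31, 53, -3] -> [22, 44, -12] -> 3
  [0, 3, 37, 5] -> [4, 7, 41, 9] -> [4, 7, 41] -> [-5, -2, 32] -> 2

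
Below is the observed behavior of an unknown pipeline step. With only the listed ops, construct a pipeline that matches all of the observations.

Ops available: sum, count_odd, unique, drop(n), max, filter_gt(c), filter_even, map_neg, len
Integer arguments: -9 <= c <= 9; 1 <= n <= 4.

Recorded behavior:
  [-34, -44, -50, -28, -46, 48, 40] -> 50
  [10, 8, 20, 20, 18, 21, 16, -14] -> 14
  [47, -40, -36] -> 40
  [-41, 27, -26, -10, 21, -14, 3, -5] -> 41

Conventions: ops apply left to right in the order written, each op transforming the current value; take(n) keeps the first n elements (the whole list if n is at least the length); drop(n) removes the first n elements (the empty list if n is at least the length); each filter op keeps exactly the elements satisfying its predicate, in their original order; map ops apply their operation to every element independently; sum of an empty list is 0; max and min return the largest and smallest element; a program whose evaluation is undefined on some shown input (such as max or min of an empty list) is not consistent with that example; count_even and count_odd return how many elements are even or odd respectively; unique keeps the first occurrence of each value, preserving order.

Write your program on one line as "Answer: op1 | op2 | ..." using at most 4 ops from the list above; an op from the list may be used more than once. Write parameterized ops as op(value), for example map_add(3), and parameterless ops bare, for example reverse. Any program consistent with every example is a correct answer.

map_neg | unique | max

Check, running the answer program on each example:
  [-34, -44, -50, -28, -46, 48, 40] -> [34, 44, 50, 28, 46, -48, -40] -> [34, 44, 50, 28, 46, -48, -40] -> 50
  [10, 8, 20, 20, 18, 21, 16, -14] -> [-10, -8, -20, -20, -18, -21, -16, 14] -> [-10, -8, -20, -18, -21, -16, 14] -> 14
  [47, -40, -36] -> [-47, 40, 36] -> [-47, 40, 36] -> 40
  [-41, 27, -26, -10, 21, -14, 3, -5] -> [41, -27, 26, 10, -21, 14, -3, 5] -> [41, -27, 26, 10, -21, 14, -3, 5] -> 41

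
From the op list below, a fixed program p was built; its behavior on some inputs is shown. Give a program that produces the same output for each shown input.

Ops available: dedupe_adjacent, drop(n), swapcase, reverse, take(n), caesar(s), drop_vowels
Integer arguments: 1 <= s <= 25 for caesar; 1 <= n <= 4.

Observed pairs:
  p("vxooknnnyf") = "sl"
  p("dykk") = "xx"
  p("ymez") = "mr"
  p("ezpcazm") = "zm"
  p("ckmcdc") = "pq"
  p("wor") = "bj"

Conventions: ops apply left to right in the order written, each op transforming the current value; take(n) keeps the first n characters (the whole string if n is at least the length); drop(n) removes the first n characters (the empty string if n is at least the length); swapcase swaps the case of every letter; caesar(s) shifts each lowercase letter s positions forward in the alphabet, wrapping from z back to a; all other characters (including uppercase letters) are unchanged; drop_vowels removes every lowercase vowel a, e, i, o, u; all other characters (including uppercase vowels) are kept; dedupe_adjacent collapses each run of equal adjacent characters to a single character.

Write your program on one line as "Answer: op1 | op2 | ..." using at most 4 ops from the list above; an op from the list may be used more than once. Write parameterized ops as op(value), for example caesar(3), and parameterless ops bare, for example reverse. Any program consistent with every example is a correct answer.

caesar(13) | reverse | drop_vowels | take(2)

Check, running the answer program on each example:
  "vxooknnnyf" -> "ikbbxaaals" -> "slaaaxbbki" -> "slxbbk" -> "sl"
  "dykk" -> "qlxx" -> "xxlq" -> "xxlq" -> "xx"
  "ymez" -> "lzrm" -> "mrzl" -> "mrzl" -> "mr"
  "ezpcazm" -> "rmcpnmz" -> "zmnpcmr" -> "zmnpcmr" -> "zm"
  "ckmcdc" -> "pxzpqp" -> "pqpzxp" -> "pqpzxp" -> "pq"
  "wor" -> "jbe" -> "ebj" -> "bj" -> "bj"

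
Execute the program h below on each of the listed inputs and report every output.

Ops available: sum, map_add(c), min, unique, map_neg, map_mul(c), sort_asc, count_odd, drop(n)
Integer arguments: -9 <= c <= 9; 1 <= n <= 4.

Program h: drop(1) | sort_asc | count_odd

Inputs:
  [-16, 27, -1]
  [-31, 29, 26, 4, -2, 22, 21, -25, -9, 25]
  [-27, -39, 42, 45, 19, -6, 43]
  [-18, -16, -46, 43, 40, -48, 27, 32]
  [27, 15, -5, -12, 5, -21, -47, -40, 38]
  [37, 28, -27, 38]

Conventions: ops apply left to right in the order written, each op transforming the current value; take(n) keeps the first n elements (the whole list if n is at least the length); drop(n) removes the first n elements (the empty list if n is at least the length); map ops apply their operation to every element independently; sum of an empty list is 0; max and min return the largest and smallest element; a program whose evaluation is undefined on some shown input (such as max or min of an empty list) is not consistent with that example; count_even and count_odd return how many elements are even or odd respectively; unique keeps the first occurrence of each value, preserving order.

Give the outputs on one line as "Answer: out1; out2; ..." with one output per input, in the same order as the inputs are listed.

Execution, op by op:
  [-16, 27, -1] -> [27, -1] -> [-1, 27] -> 2
  [-31, 29, 26, 4, -2, 22, 21, -25, -9, 25] -> [29, 26, 4, -2, 22, 21, -25, -9, 25] -> [-25, -9, -2, 4, 21, 22, 25, 26, 29] -> 5
  [-27, -39, 42, 45, 19, -6, 43] -> [-39, 42, 45, 19, -6, 43] -> [-39, -6, 19, 42, 43, 45] -> 4
  [-18, -16, -46, 43, 40, -48, 27, 32] -> [-16, -46, 43, 40, -48, 27, 32] -> [-48, -46, -16, 27, 32, 40, 43] -> 2
  [27, 15, -5, -12, 5, -21, -47, -40, 38] -> [15, -5, -12, 5, -21, -47, -40, 38] -> [-47, -40, -21, -12, -5, 5, 15, 38] -> 5
  [37, 28, -27, 38] -> [28, -27, 38] -> [-27, 28, 38] -> 1

2; 5; 4; 2; 5; 1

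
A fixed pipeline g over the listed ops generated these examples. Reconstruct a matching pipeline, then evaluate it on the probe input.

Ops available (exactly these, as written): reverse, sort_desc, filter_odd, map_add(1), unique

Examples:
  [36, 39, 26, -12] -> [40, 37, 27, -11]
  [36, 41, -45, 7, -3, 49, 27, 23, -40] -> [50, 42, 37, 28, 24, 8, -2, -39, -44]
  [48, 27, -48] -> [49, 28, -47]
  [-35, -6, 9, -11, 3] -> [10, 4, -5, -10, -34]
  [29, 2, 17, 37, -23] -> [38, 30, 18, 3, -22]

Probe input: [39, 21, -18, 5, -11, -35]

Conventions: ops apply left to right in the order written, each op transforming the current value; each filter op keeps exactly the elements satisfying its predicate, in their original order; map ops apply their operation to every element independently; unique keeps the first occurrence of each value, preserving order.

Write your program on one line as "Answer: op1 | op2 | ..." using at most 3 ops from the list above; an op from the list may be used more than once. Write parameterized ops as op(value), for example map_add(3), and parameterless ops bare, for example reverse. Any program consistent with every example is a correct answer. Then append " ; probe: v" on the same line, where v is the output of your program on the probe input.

reverse | map_add(1) | sort_desc ; probe: [40, 22, 6, -10, -17, -34]

Check, running the answer program on each example:
  [36, 39, 26, -12] -> [-12, 26, 39, 36] -> [-11, 27, 40, 37] -> [40, 37, 27, -11]
  [36, 41, -45, 7, -3, 49, 27, 23, -40] -> [-40, 23, 27, 49, -3, 7, -45, 41, 36] -> [-39, 24, 28, 50, -2, 8, -44, 42, 37] -> [50, 42, 37, 28, 24, 8, -2, -39, -44]
  [48, 27, -48] -> [-48, 27, 48] -> [-47, 28, 49] -> [49, 28, -47]
  [-35, -6, 9, -11, 3] -> [3, -11, 9, -6, -35] -> [4, -10, 10, -5, -34] -> [10, 4, -5, -10, -34]
  [29, 2, 17, 37, -23] -> [-23, 37, 17, 2, 29] -> [-22, 38, 18, 3, 30] -> [38, 30, 18, 3, -22]
  probe: [39, 21, -18, 5, -11, -35] -> [-35, -11, 5, -18, 21, 39] -> [-34, -10, 6, -17, 22, 40] -> [40, 22, 6, -10, -17, -34]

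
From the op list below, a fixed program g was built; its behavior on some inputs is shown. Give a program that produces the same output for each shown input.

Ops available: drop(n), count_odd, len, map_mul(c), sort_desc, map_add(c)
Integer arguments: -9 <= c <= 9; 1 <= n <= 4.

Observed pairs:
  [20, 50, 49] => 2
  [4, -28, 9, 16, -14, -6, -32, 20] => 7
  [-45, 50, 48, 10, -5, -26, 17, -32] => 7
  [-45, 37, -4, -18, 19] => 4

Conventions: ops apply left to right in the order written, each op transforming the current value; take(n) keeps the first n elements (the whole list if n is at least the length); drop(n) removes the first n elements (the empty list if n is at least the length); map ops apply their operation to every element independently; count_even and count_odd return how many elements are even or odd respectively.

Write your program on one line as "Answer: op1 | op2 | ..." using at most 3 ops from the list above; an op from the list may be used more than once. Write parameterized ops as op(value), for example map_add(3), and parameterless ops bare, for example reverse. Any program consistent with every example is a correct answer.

sort_desc | drop(1) | len

Check, running the answer program on each example:
  [20, 50, 49] -> [50, 49, 20] -> [49, 20] -> 2
  [4, -28, 9, 16, -14, -6, -32, 20] -> [20, 16, 9, 4, -6, -14, -28, -32] -> [16, 9, 4, -6, -14, -28, -32] -> 7
  [-45, 50, 48, 10, -5, -26, 17, -32] -> [50, 48, 17, 10, -5, -26, -32, -45] -> [48, 17, 10, -5, -26, -32, -45] -> 7
  [-45, 37, -4, -18, 19] -> [37, 19, -4, -18, -45] -> [19, -4, -18, -45] -> 4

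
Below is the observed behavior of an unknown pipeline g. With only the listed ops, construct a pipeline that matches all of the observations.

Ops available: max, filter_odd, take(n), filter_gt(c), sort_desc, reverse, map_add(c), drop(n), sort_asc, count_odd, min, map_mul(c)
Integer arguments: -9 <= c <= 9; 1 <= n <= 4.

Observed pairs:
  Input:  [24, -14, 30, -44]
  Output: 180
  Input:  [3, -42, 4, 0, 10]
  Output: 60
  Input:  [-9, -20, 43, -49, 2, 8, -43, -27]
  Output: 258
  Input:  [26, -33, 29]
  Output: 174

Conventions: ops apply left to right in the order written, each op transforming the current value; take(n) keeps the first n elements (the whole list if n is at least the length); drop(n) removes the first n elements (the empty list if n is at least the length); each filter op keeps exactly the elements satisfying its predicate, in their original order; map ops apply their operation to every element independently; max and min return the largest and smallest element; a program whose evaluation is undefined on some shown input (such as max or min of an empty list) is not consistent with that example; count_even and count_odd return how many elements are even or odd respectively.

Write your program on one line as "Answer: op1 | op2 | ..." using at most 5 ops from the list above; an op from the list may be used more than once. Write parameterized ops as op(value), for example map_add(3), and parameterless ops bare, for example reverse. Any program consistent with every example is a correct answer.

map_mul(6) | filter_gt(-6) | sort_desc | max

Check, running the answer program on each example:
  [24, -14, 30, -44] -> [144, -84, 180, -264] -> [144, 180] -> [180, 144] -> 180
  [3, -42, 4, 0, 10] -> [18, -252, 24, 0, 60] -> [18, 24, 0, 60] -> [60, 24, 18, 0] -> 60
  [-9, -20, 43, -49, 2, 8, -43, -27] -> [-54, -120, 258, -294, 12, 48, -258, -162] -> [258, 12, 48] -> [258, 48, 12] -> 258
  [26, -33, 29] -> [156, -198, 174] -> [156, 174] -> [174, 156] -> 174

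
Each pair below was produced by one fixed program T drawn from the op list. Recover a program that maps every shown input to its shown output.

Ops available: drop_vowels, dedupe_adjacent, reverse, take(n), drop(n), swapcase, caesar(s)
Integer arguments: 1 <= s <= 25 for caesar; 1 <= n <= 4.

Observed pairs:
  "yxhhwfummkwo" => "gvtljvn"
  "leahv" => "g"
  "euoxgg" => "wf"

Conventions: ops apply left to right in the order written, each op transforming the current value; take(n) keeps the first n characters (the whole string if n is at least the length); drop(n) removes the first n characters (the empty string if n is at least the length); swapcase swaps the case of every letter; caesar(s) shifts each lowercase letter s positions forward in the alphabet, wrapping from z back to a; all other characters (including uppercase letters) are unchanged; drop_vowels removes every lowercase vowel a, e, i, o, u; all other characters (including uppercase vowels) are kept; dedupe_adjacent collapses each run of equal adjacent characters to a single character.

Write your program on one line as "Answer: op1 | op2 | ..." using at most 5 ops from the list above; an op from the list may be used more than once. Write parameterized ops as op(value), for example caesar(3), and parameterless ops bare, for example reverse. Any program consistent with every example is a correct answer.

drop(3) | caesar(13) | dedupe_adjacent | caesar(12) | drop_vowels

Check, running the answer program on each example:
  "yxhhwfummkwo" -> "hwfummkwo" -> "ujshzzxjb" -> "ujshzxjb" -> "gvetljvn" -> "gvtljvn"
  "leahv" -> "hv" -> "ui" -> "ui" -> "gu" -> "g"
  "euoxgg" -> "xgg" -> "ktt" -> "kt" -> "wf" -> "wf"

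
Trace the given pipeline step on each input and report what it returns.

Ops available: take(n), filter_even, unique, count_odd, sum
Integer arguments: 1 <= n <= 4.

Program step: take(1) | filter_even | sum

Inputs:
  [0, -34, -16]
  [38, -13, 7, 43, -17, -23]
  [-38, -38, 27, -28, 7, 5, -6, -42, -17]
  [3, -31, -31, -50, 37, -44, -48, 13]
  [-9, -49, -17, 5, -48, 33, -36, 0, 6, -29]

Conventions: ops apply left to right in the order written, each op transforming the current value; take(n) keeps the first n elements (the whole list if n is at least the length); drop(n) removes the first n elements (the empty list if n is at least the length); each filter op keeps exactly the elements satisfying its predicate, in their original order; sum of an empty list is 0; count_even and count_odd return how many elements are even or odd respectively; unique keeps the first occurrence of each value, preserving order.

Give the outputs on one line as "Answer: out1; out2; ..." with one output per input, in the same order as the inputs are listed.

Execution, op by op:
  [0, -34, -16] -> [0] -> [0] -> 0
  [38, -13, 7, 43, -17, -23] -> [38] -> [38] -> 38
  [-38, -38, 27, -28, 7, 5, -6, -42, -17] -> [-38] -> [-38] -> -38
  [3, -31, -31, -50, 37, -44, -48, 13] -> [3] -> [] -> 0
  [-9, -49, -17, 5, -48, 33, -36, 0, 6, -29] -> [-9] -> [] -> 0

0; 38; -38; 0; 0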